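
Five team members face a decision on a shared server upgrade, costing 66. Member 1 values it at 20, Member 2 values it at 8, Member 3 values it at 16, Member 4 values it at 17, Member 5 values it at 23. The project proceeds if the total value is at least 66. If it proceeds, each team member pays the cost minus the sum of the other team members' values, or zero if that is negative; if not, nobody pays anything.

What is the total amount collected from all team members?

Total value 84 ≥ cost 66, so it is built.
Member 1: others sum to 64; max(0, 66 - 64) = 2.
Member 2: others sum to 76; max(0, 66 - 76) = 0.
Member 3: others sum to 68; max(0, 66 - 68) = 0.
Member 4: others sum to 67; max(0, 66 - 67) = 0.
Member 5: others sum to 61; max(0, 66 - 61) = 5.
Total collected = 2 + 0 + 0 + 0 + 5 = 7.

7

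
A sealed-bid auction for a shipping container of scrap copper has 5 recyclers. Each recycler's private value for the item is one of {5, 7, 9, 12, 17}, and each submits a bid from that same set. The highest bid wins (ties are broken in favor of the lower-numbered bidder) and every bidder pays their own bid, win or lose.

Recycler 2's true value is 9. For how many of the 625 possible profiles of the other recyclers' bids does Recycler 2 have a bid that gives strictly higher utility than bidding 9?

579

Others bid (5, 5, 5, 5): truth gives 0; bid 7 gives 2 > 0. Violating.
Others bid (5, 5, 5, 7): truth gives 0; bid 7 gives 2 > 0. Violating.
Others bid (5, 5, 5, 12): truth gives -9; bid 12 gives -3 > -9. Violating.
Others bid (5, 5, 5, 17): truth gives -9; bid 5 gives -5 > -9. Violating.
Others bid (5, 5, 5, 9): truth gives 0; no alternative beats it.
Others bid (5, 5, 7, 9): truth gives 0; no alternative beats it.
(Checking all 625 profiles: 579 have a profitable deviation, 46 do not.)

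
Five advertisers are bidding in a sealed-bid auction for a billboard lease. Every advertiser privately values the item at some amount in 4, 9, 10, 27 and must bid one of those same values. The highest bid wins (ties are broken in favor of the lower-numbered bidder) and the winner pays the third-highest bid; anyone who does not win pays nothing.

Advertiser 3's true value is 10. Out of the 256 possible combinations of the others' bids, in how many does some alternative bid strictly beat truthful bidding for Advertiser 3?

Others bid (4, 4, 4, 27): truth gives 0; bid 27 gives 6 > 0. Violating.
Others bid (4, 4, 9, 27): truth gives 0; bid 27 gives 1 > 0. Violating.
Others bid (4, 4, 27, 4): truth gives 0; bid 27 gives 6 > 0. Violating.
Others bid (4, 4, 27, 9): truth gives 0; bid 27 gives 1 > 0. Violating.
Others bid (4, 4, 4, 4): truth gives 6; no alternative beats it.
Others bid (4, 4, 4, 9): truth gives 6; no alternative beats it.
(Checking all 256 profiles: 32 have a profitable deviation, 224 do not.)

32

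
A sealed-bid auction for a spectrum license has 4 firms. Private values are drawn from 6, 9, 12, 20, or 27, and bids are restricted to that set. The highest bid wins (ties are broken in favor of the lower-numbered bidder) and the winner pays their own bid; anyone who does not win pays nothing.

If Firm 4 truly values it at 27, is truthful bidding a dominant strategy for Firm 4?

Consider the case where Firm 1 bids 6, Firm 2 bids 6 and Firm 3 bids 6.
Truthful bid 27: wins, pays 27, utility 27 - 27 = 0.
Bid 9 instead: wins, pays 9, utility 27 - 9 = 18.
Since 18 > 0, bidding 9 is strictly better here, so truthful bidding is not dominant.

No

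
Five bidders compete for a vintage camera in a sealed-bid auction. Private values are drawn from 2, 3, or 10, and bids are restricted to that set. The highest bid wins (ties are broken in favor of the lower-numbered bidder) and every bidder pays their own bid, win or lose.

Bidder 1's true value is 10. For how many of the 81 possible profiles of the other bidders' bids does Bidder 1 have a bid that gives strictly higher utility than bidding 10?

16

Others bid (2, 2, 2, 2): truth gives 0; bid 2 gives 8 > 0. Violating.
Others bid (2, 2, 2, 3): truth gives 0; bid 3 gives 7 > 0. Violating.
Others bid (2, 2, 3, 2): truth gives 0; bid 3 gives 7 > 0. Violating.
Others bid (2, 2, 3, 3): truth gives 0; bid 3 gives 7 > 0. Violating.
Others bid (2, 2, 2, 10): truth gives 0; no alternative beats it.
Others bid (2, 2, 3, 10): truth gives 0; no alternative beats it.
(Checking all 81 profiles: 16 have a profitable deviation, 65 do not.)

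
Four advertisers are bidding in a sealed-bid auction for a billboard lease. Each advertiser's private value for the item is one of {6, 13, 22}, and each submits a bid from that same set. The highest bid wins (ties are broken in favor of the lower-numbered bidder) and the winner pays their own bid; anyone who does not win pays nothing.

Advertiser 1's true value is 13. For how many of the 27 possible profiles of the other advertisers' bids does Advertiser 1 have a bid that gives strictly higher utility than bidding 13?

1

Others bid (6, 6, 6): truth gives 0; bid 6 gives 7 > 0. Violating.
Others bid (6, 6, 13): truth gives 0; no alternative beats it.
Others bid (6, 6, 22): truth gives 0; no alternative beats it.
(Checking all 27 profiles: 1 has a profitable deviation, 26 do not.)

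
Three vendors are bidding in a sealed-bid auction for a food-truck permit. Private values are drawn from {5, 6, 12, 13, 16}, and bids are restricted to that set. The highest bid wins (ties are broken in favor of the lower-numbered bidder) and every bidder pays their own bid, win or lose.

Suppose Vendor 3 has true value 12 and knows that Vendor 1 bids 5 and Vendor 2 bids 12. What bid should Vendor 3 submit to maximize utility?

13

Bid 5: loses but pays 5, utility -5.
Bid 6: loses but pays 6, utility -6.
Bid 12: loses but pays 12, utility -12.
Bid 13: wins, pays 13, utility 12 - 13 = -1.
Bid 16: wins, pays 16, utility 12 - 16 = -4.
The best choice is 13 with utility -1.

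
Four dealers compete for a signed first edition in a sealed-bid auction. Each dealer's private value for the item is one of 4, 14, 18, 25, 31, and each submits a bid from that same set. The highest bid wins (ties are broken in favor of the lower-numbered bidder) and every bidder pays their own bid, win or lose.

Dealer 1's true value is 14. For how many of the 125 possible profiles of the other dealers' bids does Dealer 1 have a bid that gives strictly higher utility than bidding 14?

Others bid (4, 4, 4): truth gives 0; bid 4 gives 10 > 0. Violating.
Others bid (4, 4, 18): truth gives -14; bid 4 gives -4 > -14. Violating.
Others bid (4, 4, 25): truth gives -14; bid 4 gives -4 > -14. Violating.
Others bid (4, 4, 31): truth gives -14; bid 4 gives -4 > -14. Violating.
Others bid (4, 4, 14): truth gives 0; no alternative beats it.
Others bid (4, 14, 4): truth gives 0; no alternative beats it.
(Checking all 125 profiles: 118 have a profitable deviation, 7 do not.)

118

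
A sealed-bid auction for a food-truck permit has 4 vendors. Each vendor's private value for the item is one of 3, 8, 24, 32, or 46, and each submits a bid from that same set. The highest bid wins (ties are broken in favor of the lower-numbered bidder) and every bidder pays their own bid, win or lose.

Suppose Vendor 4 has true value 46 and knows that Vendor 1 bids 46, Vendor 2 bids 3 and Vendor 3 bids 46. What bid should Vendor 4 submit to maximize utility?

Bid 3: loses but pays 3, utility -3.
Bid 8: loses but pays 8, utility -8.
Bid 24: loses but pays 24, utility -24.
Bid 32: loses but pays 32, utility -32.
Bid 46: loses but pays 46, utility -46.
The best choice is 3 with utility -3.

3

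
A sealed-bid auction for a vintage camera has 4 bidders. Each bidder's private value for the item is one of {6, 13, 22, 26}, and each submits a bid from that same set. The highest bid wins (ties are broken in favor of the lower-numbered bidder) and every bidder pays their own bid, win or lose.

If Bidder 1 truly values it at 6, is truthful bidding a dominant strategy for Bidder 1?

Check each profile of the others' bids and compare truth against every alternative bid.
Others bid (6, 6, 6): truth gives 0, best alternative gives -7.
Others bid (6, 6, 22): truth gives -6, best alternative gives -13.
Others bid (6, 6, 26): truth gives -6, best alternative gives -13.
Others bid (6, 13, 22): truth gives -6, best alternative gives -13.
Others bid (6, 13, 26): truth gives -6, best alternative gives -13.
Others bid (6, 22, 6): truth gives -6, best alternative gives -13.
(Remaining 58 profiles checked similarly; truth is weakly best in each.)
In every case the truthful bid is at least as good as any alternative, so it is a dominant strategy.

Yes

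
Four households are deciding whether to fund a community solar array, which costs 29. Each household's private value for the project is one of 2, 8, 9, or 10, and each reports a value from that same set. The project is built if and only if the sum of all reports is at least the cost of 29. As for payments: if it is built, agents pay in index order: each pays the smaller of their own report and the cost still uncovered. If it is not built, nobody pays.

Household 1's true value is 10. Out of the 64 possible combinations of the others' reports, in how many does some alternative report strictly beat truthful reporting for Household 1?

Others report (2, 8, 10): truth gives 0; report 9 gives 1 > 0. Violating.
Others report (2, 9, 9): truth gives 0; report 9 gives 1 > 0. Violating.
Others report (2, 9, 10): truth gives 0; report 8 gives 2 > 0. Violating.
Others report (2, 10, 8): truth gives 0; report 9 gives 1 > 0. Violating.
Others report (2, 2, 2): truth gives 0; no alternative beats it.
Others report (2, 2, 8): truth gives 0; no alternative beats it.
(Checking all 64 profiles: 45 have a profitable deviation, 19 do not.)

45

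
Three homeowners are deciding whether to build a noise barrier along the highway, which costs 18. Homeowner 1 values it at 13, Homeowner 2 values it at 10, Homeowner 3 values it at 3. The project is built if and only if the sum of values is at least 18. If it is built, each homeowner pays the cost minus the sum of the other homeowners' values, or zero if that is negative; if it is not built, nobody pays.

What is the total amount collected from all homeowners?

7

Total value 26 ≥ cost 18, so it is built.
Homeowner 1: others sum to 13; max(0, 18 - 13) = 5.
Homeowner 2: others sum to 16; max(0, 18 - 16) = 2.
Homeowner 3: others sum to 23; max(0, 18 - 23) = 0.
Total collected = 5 + 2 + 0 = 7.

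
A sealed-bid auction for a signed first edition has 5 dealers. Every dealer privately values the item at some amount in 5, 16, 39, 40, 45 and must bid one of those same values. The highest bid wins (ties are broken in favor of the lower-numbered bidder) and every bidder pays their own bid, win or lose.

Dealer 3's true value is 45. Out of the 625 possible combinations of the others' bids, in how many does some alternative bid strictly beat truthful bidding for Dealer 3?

Others bid (5, 5, 5, 5): truth gives 0; bid 16 gives 29 > 0. Violating.
Others bid (5, 5, 5, 16): truth gives 0; bid 16 gives 29 > 0. Violating.
Others bid (5, 5, 5, 39): truth gives 0; bid 39 gives 6 > 0. Violating.
Others bid (5, 5, 5, 40): truth gives 0; bid 40 gives 5 > 0. Violating.
Others bid (5, 5, 5, 45): truth gives 0; no alternative beats it.
Others bid (5, 5, 16, 45): truth gives 0; no alternative beats it.
(Checking all 625 profiles: 369 have a profitable deviation, 256 do not.)

369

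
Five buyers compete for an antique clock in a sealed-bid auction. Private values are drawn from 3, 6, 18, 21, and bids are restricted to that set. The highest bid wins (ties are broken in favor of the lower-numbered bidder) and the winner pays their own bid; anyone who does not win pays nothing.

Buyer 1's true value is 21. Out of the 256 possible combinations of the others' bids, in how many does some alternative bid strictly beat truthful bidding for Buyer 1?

Others bid (3, 3, 3, 3): truth gives 0; bid 3 gives 18 > 0. Violating.
Others bid (3, 3, 3, 6): truth gives 0; bid 6 gives 15 > 0. Violating.
Others bid (3, 3, 3, 18): truth gives 0; bid 18 gives 3 > 0. Violating.
Others bid (3, 3, 6, 3): truth gives 0; bid 6 gives 15 > 0. Violating.
Others bid (3, 3, 3, 21): truth gives 0; no alternative beats it.
Others bid (3, 3, 6, 21): truth gives 0; no alternative beats it.
(Checking all 256 profiles: 81 have a profitable deviation, 175 do not.)

81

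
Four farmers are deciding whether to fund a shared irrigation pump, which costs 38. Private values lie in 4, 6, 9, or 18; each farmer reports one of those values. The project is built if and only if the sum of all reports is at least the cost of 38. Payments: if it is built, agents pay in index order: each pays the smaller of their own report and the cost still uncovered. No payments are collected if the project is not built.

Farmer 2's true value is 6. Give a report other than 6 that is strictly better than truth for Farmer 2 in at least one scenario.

4

Suppose Farmer 1 reports 4, Farmer 3 reports 18 and Farmer 4 reports 18.
Report 6: project built, pays 6, utility 6 - 6 = 0.
Report 4: project built, pays 4, utility 6 - 4 = 2.
So reporting 4 beats truth here (2 > 0).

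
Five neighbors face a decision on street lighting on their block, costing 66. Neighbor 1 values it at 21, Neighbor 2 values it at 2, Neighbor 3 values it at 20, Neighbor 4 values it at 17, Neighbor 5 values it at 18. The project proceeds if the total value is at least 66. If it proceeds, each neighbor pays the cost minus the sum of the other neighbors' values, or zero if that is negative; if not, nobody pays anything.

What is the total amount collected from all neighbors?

28

Total value 78 ≥ cost 66, so it is built.
Neighbor 1: others sum to 57; max(0, 66 - 57) = 9.
Neighbor 2: others sum to 76; max(0, 66 - 76) = 0.
Neighbor 3: others sum to 58; max(0, 66 - 58) = 8.
Neighbor 4: others sum to 61; max(0, 66 - 61) = 5.
Neighbor 5: others sum to 60; max(0, 66 - 60) = 6.
Total collected = 9 + 0 + 8 + 5 + 6 = 28.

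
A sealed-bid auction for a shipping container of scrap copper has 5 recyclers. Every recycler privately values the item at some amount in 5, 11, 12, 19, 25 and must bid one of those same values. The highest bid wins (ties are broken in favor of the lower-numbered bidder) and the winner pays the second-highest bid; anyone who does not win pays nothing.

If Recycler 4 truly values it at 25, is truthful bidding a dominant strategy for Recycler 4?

Check each profile of the others' bids and compare truth against every alternative bid.
Others bid (5, 5, 19, 5): truth gives 6, best alternative gives 0.
Others bid (5, 5, 19, 11): truth gives 6, best alternative gives 0.
Others bid (5, 5, 19, 12): truth gives 6, best alternative gives 0.
Others bid (5, 5, 19, 19): truth gives 6, best alternative gives 0.
Others bid (5, 11, 19, 5): truth gives 6, best alternative gives 0.
Others bid (5, 11, 19, 11): truth gives 6, best alternative gives 0.
(Remaining 619 profiles checked similarly; truth is weakly best in each.)
In every case the truthful bid is at least as good as any alternative, so it is a dominant strategy.

Yes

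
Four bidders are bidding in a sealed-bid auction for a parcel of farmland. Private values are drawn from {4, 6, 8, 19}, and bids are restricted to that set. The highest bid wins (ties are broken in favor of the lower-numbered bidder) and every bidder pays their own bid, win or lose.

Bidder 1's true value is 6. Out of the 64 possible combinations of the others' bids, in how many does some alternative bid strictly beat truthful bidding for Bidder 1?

Others bid (4, 4, 4): truth gives 0; bid 4 gives 2 > 0. Violating.
Others bid (4, 4, 8): truth gives -6; bid 8 gives -2 > -6. Violating.
Others bid (4, 4, 19): truth gives -6; bid 4 gives -4 > -6. Violating.
Others bid (4, 6, 8): truth gives -6; bid 8 gives -2 > -6. Violating.
Others bid (4, 4, 6): truth gives 0; no alternative beats it.
Others bid (4, 6, 4): truth gives 0; no alternative beats it.
(Checking all 64 profiles: 57 have a profitable deviation, 7 do not.)

57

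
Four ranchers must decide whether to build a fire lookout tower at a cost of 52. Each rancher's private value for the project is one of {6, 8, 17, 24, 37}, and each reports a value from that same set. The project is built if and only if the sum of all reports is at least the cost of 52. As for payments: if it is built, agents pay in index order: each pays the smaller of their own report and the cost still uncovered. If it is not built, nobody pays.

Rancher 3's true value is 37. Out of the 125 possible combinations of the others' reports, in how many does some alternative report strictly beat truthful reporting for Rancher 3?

87

Others report (6, 6, 17): truth gives 0; report 24 gives 13 > 0. Violating.
Others report (6, 6, 24): truth gives 0; report 17 gives 20 > 0. Violating.
Others report (6, 6, 37): truth gives 0; report 6 gives 31 > 0. Violating.
Others report (6, 8, 17): truth gives 0; report 24 gives 13 > 0. Violating.
Others report (6, 6, 6): truth gives 0; no alternative beats it.
Others report (6, 6, 8): truth gives 0; no alternative beats it.
(Checking all 125 profiles: 87 have a profitable deviation, 38 do not.)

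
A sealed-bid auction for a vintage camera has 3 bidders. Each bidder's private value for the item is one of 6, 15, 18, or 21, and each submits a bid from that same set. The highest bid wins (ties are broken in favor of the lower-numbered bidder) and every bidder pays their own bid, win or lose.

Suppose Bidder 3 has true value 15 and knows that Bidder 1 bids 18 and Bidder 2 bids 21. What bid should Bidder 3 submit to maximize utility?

Bid 6: loses but pays 6, utility -6.
Bid 15: loses but pays 15, utility -15.
Bid 18: loses but pays 18, utility -18.
Bid 21: loses but pays 21, utility -21.
The best choice is 6 with utility -6.

6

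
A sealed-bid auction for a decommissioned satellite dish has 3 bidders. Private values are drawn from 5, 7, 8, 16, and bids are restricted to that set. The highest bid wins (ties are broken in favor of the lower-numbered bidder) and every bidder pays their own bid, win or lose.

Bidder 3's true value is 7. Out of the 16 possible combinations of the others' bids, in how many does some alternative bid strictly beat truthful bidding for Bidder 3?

Others bid (5, 7): truth gives -7; bid 8 gives -1 > -7. Violating.
Others bid (5, 8): truth gives -7; bid 5 gives -5 > -7. Violating.
Others bid (5, 16): truth gives -7; bid 5 gives -5 > -7. Violating.
Others bid (7, 5): truth gives -7; bid 8 gives -1 > -7. Violating.
Others bid (5, 5): truth gives 0; no alternative beats it.
(Checking all 16 profiles: 15 have a profitable deviation, 1 does not.)

15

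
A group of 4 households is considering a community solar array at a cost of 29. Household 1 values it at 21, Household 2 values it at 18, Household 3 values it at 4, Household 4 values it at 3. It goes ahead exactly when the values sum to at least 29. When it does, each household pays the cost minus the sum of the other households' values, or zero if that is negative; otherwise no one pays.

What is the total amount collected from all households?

5

Total value 46 ≥ cost 29, so it is built.
Household 1: others sum to 25; max(0, 29 - 25) = 4.
Household 2: others sum to 28; max(0, 29 - 28) = 1.
Household 3: others sum to 42; max(0, 29 - 42) = 0.
Household 4: others sum to 43; max(0, 29 - 43) = 0.
Total collected = 4 + 1 + 0 + 0 = 5.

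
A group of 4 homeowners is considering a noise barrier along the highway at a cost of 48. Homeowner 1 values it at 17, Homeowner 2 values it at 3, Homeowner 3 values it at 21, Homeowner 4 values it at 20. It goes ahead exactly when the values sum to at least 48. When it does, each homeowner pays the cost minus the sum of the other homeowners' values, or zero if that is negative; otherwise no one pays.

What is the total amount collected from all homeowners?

Total value 61 ≥ cost 48, so it is built.
Homeowner 1: others sum to 44; max(0, 48 - 44) = 4.
Homeowner 2: others sum to 58; max(0, 48 - 58) = 0.
Homeowner 3: others sum to 40; max(0, 48 - 40) = 8.
Homeowner 4: others sum to 41; max(0, 48 - 41) = 7.
Total collected = 4 + 0 + 8 + 7 = 19.

19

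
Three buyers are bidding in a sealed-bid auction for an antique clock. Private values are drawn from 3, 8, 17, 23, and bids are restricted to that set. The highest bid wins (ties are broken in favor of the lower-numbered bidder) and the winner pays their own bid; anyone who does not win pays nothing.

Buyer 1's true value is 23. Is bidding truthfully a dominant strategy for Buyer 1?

Consider the case where Buyer 2 bids 3 and Buyer 3 bids 3.
Truthful bid 23: wins, pays 23, utility 23 - 23 = 0.
Bid 3 instead: wins, pays 3, utility 23 - 3 = 20.
Since 20 > 0, bidding 3 is strictly better here, so truthful bidding is not dominant.

No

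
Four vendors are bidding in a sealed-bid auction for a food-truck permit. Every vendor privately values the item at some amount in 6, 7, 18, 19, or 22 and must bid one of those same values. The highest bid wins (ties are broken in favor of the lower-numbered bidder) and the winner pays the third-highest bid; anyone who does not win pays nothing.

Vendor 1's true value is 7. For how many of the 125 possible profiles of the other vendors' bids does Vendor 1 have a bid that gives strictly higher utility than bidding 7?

9

Others bid (6, 6, 18): truth gives 0; bid 18 gives 1 > 0. Violating.
Others bid (6, 6, 19): truth gives 0; bid 19 gives 1 > 0. Violating.
Others bid (6, 6, 22): truth gives 0; bid 22 gives 1 > 0. Violating.
Others bid (6, 18, 6): truth gives 0; bid 18 gives 1 > 0. Violating.
Others bid (6, 6, 6): truth gives 1; no alternative beats it.
Others bid (6, 6, 7): truth gives 1; no alternative beats it.
(Checking all 125 profiles: 9 have a profitable deviation, 116 do not.)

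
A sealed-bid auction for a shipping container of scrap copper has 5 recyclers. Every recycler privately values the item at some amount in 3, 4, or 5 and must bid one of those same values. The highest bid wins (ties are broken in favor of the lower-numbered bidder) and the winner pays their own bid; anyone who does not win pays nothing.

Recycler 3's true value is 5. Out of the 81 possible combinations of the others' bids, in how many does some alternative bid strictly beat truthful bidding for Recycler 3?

Others bid (3, 3, 3, 3): truth gives 0; bid 4 gives 1 > 0. Violating.
Others bid (3, 3, 3, 4): truth gives 0; bid 4 gives 1 > 0. Violating.
Others bid (3, 3, 4, 3): truth gives 0; bid 4 gives 1 > 0. Violating.
Others bid (3, 3, 4, 4): truth gives 0; bid 4 gives 1 > 0. Violating.
Others bid (3, 3, 3, 5): truth gives 0; no alternative beats it.
Others bid (3, 3, 4, 5): truth gives 0; no alternative beats it.
(Checking all 81 profiles: 4 have a profitable deviation, 77 do not.)

4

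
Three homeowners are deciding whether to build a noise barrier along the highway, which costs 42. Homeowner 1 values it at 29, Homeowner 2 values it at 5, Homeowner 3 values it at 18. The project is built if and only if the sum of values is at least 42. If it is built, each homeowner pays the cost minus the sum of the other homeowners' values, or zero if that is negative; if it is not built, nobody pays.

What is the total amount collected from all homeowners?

27

Total value 52 ≥ cost 42, so it is built.
Homeowner 1: others sum to 23; max(0, 42 - 23) = 19.
Homeowner 2: others sum to 47; max(0, 42 - 47) = 0.
Homeowner 3: others sum to 34; max(0, 42 - 34) = 8.
Total collected = 19 + 0 + 8 = 27.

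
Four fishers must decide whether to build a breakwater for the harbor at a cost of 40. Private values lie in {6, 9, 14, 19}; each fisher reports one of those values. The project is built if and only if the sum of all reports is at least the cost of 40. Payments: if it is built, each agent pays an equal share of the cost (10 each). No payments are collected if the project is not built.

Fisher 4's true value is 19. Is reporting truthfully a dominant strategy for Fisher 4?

Yes

Check each profile of the others' reports and compare truth against every alternative report.
Others report (6, 6, 9): truth gives 9, best alternative gives 0.
Others report (6, 9, 6): truth gives 9, best alternative gives 0.
Others report (6, 9, 9): truth gives 9, best alternative gives 0.
Others report (9, 6, 6): truth gives 9, best alternative gives 0.
Others report (9, 6, 9): truth gives 9, best alternative gives 0.
Others report (9, 9, 6): truth gives 9, best alternative gives 0.
(Remaining 58 profiles checked similarly; truth is weakly best in each.)
In every case the truthful report is at least as good as any alternative, so it is a dominant strategy.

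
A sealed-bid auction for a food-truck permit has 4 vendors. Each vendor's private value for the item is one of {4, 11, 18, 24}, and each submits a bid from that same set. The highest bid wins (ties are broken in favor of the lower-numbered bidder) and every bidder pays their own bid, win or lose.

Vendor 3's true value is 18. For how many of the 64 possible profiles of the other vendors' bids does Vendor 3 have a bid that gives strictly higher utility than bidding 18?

Others bid (4, 4, 4): truth gives 0; bid 11 gives 7 > 0. Violating.
Others bid (4, 4, 11): truth gives 0; bid 11 gives 7 > 0. Violating.
Others bid (4, 4, 24): truth gives -18; bid 4 gives -4 > -18. Violating.
Others bid (4, 11, 24): truth gives -18; bid 4 gives -4 > -18. Violating.
Others bid (4, 4, 18): truth gives 0; no alternative beats it.
Others bid (4, 11, 4): truth gives 0; no alternative beats it.
(Checking all 64 profiles: 54 have a profitable deviation, 10 do not.)

54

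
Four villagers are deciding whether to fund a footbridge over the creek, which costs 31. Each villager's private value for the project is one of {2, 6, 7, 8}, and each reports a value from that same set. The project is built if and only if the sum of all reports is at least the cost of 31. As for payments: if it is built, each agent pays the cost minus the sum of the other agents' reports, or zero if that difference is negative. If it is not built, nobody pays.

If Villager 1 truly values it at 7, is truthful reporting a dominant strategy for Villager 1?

Check each profile of the others' reports and compare truth against every alternative report.
Others report (2, 2, 2): truth gives 0, best alternative gives 0.
Others report (2, 2, 6): truth gives 0, best alternative gives 0.
Others report (2, 2, 7): truth gives 0, best alternative gives 0.
Others report (2, 2, 8): truth gives 0, best alternative gives 0.
Others report (2, 6, 2): truth gives 0, best alternative gives 0.
Others report (2, 6, 6): truth gives 0, best alternative gives 0.
(Remaining 58 profiles checked similarly; truth is weakly best in each.)
In every case the truthful report is at least as good as any alternative, so it is a dominant strategy.

Yes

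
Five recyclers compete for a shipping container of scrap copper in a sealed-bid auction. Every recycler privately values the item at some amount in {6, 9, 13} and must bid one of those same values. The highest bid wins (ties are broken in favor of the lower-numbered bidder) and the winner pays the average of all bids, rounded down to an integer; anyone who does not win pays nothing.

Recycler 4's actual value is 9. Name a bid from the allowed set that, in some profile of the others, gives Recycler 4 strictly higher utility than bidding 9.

Suppose Recycler 1 bids 6, Recycler 2 bids 6, Recycler 3 bids 6 and Recycler 5 bids 13.
Bid 9: loses, pays 0, utility 0.
Bid 13: wins, pays 8, utility 9 - 8 = 1.
So bidding 13 beats truth here (1 > 0).

13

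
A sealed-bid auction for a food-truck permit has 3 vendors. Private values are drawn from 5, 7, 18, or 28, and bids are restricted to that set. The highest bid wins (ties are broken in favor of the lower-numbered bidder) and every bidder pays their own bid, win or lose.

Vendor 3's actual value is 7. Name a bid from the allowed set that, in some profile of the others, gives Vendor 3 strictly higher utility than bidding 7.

Suppose Vendor 1 bids 5 and Vendor 2 bids 7.
Bid 7: loses but pays 7, utility -7.
Bid 5: loses but pays 5, utility -5.
So bidding 5 beats truth here (-5 > -7).

5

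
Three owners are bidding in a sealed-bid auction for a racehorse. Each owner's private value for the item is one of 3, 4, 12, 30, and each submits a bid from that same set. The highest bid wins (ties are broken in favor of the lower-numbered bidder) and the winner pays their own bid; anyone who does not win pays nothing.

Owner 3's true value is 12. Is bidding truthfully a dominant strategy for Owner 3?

No

Consider the case where Owner 1 bids 3 and Owner 2 bids 3.
Truthful bid 12: wins, pays 12, utility 12 - 12 = 0.
Bid 4 instead: wins, pays 4, utility 12 - 4 = 8.
Since 8 > 0, bidding 4 is strictly better here, so truthful bidding is not dominant.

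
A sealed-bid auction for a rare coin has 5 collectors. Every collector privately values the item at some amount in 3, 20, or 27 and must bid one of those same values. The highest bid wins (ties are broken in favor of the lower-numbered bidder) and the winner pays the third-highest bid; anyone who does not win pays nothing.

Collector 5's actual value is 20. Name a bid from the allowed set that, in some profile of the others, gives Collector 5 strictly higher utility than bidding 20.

27

Suppose Collector 1 bids 3, Collector 2 bids 3, Collector 3 bids 3 and Collector 4 bids 20.
Bid 20: loses, pays 0, utility 0.
Bid 27: wins, pays 3, utility 20 - 3 = 17.
So bidding 27 beats truth here (17 > 0).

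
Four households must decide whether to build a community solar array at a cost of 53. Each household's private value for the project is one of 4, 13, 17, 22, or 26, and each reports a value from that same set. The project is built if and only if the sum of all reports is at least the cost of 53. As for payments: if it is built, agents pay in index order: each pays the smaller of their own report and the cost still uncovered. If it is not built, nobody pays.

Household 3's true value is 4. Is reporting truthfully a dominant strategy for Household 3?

Check each profile of the others' reports and compare truth against every alternative report.
Others report (4, 13, 26): truth gives 0, best alternative gives -9.
Others report (4, 17, 22): truth gives 0, best alternative gives -9.
Others report (4, 17, 26): truth gives 0, best alternative gives -9.
Others report (4, 22, 17): truth gives 0, best alternative gives -9.
Others report (4, 22, 22): truth gives 0, best alternative gives -9.
Others report (4, 22, 26): truth gives 0, best alternative gives -9.
(Remaining 119 profiles checked similarly; truth is weakly best in each.)
In every case the truthful report is at least as good as any alternative, so it is a dominant strategy.

Yes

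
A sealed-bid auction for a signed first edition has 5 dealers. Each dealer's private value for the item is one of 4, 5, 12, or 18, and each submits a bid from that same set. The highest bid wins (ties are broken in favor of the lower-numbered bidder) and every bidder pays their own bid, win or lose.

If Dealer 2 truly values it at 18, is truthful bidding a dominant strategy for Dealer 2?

Consider the case where Dealer 1 bids 4, Dealer 3 bids 4, Dealer 4 bids 4 and Dealer 5 bids 4.
Truthful bid 18: wins, pays 18, utility 18 - 18 = 0.
Bid 5 instead: wins, pays 5, utility 18 - 5 = 13.
Since 13 > 0, bidding 5 is strictly better here, so truthful bidding is not dominant.

No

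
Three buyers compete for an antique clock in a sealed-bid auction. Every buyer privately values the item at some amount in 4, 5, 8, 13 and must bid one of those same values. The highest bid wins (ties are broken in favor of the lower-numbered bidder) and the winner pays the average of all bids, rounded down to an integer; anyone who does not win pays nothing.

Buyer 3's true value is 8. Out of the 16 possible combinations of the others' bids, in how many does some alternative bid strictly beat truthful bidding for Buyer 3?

1

Others bid (4, 4): truth gives 3; bid 5 gives 4 > 3. Violating.
Others bid (4, 5): truth gives 3; no alternative beats it.
Others bid (4, 8): truth gives 0; no alternative beats it.
(Checking all 16 profiles: 1 has a profitable deviation, 15 do not.)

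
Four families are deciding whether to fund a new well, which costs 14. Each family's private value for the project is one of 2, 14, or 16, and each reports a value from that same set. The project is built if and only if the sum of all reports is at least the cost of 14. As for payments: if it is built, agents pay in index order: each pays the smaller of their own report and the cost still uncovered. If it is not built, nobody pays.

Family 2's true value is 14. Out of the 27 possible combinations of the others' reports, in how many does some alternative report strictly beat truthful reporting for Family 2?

8

Others report (2, 2, 14): truth gives 2; report 2 gives 12 > 2. Violating.
Others report (2, 2, 16): truth gives 2; report 2 gives 12 > 2. Violating.
Others report (2, 14, 2): truth gives 2; report 2 gives 12 > 2. Violating.
Others report (2, 14, 14): truth gives 2; report 2 gives 12 > 2. Violating.
Others report (2, 2, 2): truth gives 2; no alternative beats it.
Others report (14, 2, 2): truth gives 14; no alternative beats it.
(Checking all 27 profiles: 8 have a profitable deviation, 19 do not.)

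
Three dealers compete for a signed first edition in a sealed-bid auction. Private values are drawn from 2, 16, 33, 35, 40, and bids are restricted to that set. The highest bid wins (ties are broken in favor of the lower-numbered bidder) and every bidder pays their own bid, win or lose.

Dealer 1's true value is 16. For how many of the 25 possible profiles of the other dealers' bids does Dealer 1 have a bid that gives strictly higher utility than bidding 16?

Others bid (2, 2): truth gives 0; bid 2 gives 14 > 0. Violating.
Others bid (2, 33): truth gives -16; bid 2 gives -2 > -16. Violating.
Others bid (2, 35): truth gives -16; bid 2 gives -2 > -16. Violating.
Others bid (2, 40): truth gives -16; bid 2 gives -2 > -16. Violating.
Others bid (2, 16): truth gives 0; no alternative beats it.
Others bid (16, 2): truth gives 0; no alternative beats it.
(Checking all 25 profiles: 22 have a profitable deviation, 3 do not.)

22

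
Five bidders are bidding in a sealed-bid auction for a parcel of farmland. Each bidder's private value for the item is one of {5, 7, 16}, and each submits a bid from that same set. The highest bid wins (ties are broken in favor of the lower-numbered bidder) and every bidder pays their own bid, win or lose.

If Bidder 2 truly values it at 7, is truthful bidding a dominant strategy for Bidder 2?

Consider the case where Bidder 1 bids 5, Bidder 3 bids 5, Bidder 4 bids 5 and Bidder 5 bids 16.
Truthful bid 7: loses but pays 7, utility -7.
Bid 5 instead: loses but pays 5, utility -5.
Since -5 > -7, bidding 5 is strictly better here, so truthful bidding is not dominant.

No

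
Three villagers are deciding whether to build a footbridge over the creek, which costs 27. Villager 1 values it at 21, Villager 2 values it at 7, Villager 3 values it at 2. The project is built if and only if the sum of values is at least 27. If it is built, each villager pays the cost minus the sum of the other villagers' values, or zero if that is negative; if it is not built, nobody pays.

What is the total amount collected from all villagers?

22

Total value 30 ≥ cost 27, so it is built.
Villager 1: others sum to 9; max(0, 27 - 9) = 18.
Villager 2: others sum to 23; max(0, 27 - 23) = 4.
Villager 3: others sum to 28; max(0, 27 - 28) = 0.
Total collected = 18 + 4 + 0 = 22.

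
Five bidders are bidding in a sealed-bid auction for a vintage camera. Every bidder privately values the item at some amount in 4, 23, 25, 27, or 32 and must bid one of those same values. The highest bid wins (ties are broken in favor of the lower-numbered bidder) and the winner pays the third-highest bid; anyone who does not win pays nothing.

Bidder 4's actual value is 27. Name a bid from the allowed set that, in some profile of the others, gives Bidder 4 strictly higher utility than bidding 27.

32

Suppose Bidder 1 bids 4, Bidder 2 bids 4, Bidder 3 bids 4 and Bidder 5 bids 32.
Bid 27: loses, pays 0, utility 0.
Bid 32: wins, pays 4, utility 27 - 4 = 23.
So bidding 32 beats truth here (23 > 0).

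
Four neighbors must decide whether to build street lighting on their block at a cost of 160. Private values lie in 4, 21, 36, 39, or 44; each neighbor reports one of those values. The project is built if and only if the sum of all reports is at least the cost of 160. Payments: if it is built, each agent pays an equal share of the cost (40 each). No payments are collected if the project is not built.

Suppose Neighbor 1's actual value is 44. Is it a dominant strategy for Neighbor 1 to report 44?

Yes

Check each profile of the others' reports and compare truth against every alternative report.
Others report (36, 36, 44): truth gives 4, best alternative gives 0.
Others report (36, 39, 44): truth gives 4, best alternative gives 0.
Others report (36, 44, 36): truth gives 4, best alternative gives 0.
Others report (36, 44, 39): truth gives 4, best alternative gives 0.
Others report (39, 36, 44): truth gives 4, best alternative gives 0.
Others report (39, 39, 39): truth gives 4, best alternative gives 0.
(Remaining 119 profiles checked similarly; truth is weakly best in each.)
In every case the truthful report is at least as good as any alternative, so it is a dominant strategy.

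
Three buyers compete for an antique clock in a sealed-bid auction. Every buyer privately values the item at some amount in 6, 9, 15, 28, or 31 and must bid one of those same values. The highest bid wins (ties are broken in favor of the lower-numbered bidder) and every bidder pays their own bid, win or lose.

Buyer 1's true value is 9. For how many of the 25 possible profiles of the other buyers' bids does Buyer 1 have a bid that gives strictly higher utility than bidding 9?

Others bid (6, 6): truth gives 0; bid 6 gives 3 > 0. Violating.
Others bid (6, 15): truth gives -9; bid 6 gives -6 > -9. Violating.
Others bid (6, 28): truth gives -9; bid 6 gives -6 > -9. Violating.
Others bid (6, 31): truth gives -9; bid 6 gives -6 > -9. Violating.
Others bid (6, 9): truth gives 0; no alternative beats it.
Others bid (9, 6): truth gives 0; no alternative beats it.
(Checking all 25 profiles: 22 have a profitable deviation, 3 do not.)

22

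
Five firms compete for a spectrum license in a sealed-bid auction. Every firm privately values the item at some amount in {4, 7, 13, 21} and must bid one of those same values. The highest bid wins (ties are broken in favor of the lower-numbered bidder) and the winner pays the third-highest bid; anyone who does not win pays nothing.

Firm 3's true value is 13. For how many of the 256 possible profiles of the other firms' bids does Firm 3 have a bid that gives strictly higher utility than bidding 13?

Others bid (4, 4, 4, 21): truth gives 0; bid 21 gives 9 > 0. Violating.
Others bid (4, 4, 7, 21): truth gives 0; bid 21 gives 6 > 0. Violating.
Others bid (4, 4, 21, 4): truth gives 0; bid 21 gives 9 > 0. Violating.
Others bid (4, 4, 21, 7): truth gives 0; bid 21 gives 6 > 0. Violating.
Others bid (4, 4, 4, 4): truth gives 9; no alternative beats it.
Others bid (4, 4, 4, 7): truth gives 9; no alternative beats it.
(Checking all 256 profiles: 32 have a profitable deviation, 224 do not.)

32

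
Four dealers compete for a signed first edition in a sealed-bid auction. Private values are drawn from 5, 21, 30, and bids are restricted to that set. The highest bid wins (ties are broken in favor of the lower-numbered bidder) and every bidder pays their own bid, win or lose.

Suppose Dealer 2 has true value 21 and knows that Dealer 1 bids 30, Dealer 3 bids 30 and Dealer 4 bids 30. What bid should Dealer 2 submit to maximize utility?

Bid 5: loses but pays 5, utility -5.
Bid 21: loses but pays 21, utility -21.
Bid 30: loses but pays 30, utility -30.
The best choice is 5 with utility -5.

5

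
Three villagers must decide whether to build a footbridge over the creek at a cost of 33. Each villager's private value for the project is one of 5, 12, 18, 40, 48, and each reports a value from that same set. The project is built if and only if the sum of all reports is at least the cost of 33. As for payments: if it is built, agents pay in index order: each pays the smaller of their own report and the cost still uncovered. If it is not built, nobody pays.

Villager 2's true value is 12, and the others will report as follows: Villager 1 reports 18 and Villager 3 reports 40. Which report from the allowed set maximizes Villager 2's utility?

5

Report 5: project built, pays 5, utility 12 - 5 = 7.
Report 12: project built, pays 12, utility 12 - 12 = 0.
Report 18: project built, pays 15, utility 12 - 15 = -3.
Report 40: project built, pays 15, utility 12 - 15 = -3.
Report 48: project built, pays 15, utility 12 - 15 = -3.
The best choice is 5 with utility 7.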